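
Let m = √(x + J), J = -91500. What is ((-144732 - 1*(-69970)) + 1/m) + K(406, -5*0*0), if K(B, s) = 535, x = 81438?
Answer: -74227 - I*√1118/3354 ≈ -74227.0 - 0.0099691*I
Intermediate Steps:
m = 3*I*√1118 (m = √(81438 - 91500) = √(-10062) = 3*I*√1118 ≈ 100.31*I)
((-144732 - 1*(-69970)) + 1/m) + K(406, -5*0*0) = ((-144732 - 1*(-69970)) + 1/(3*I*√1118)) + 535 = ((-144732 + 69970) - I*√1118/3354) + 535 = (-74762 - I*√1118/3354) + 535 = -74227 - I*√1118/3354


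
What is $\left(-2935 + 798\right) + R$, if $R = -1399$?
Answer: $-3536$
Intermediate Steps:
$\left(-2935 + 798\right) + R = \left(-2935 + 798\right) - 1399 = -2137 - 1399 = -3536$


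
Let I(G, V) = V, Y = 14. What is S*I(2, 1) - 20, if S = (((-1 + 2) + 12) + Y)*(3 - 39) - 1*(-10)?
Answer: -982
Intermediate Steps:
S = -962 (S = (((-1 + 2) + 12) + 14)*(3 - 39) - 1*(-10) = ((1 + 12) + 14)*(-36) + 10 = (13 + 14)*(-36) + 10 = 27*(-36) + 10 = -972 + 10 = -962)
S*I(2, 1) - 20 = -962*1 - 20 = -962 - 20 = -982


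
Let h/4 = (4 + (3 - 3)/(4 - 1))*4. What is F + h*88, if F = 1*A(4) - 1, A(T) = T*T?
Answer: 5647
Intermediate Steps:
A(T) = T**2
F = 15 (F = 1*4**2 - 1 = 1*16 - 1 = 16 - 1 = 15)
h = 64 (h = 4*((4 + (3 - 3)/(4 - 1))*4) = 4*((4 + 0/3)*4) = 4*((4 + 0*(1/3))*4) = 4*((4 + 0)*4) = 4*(4*4) = 4*16 = 64)
F + h*88 = 15 + 64*88 = 15 + 5632 = 5647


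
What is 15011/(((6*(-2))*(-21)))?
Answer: 15011/252 ≈ 59.567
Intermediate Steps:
15011/(((6*(-2))*(-21))) = 15011/((-12*(-21))) = 15011/252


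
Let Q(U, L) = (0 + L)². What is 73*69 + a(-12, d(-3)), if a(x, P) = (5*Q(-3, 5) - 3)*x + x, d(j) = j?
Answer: 3561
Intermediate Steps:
Q(U, L) = L²
a(x, P) = 123*x (a(x, P) = (5*5² - 3)*x + x = (5*25 - 3)*x + x = (125 - 3)*x + x = 122*x + x = 123*x)
73*69 + a(-12, d(-3)) = 73*69 + 123*(-12) = 5037 - 1476 = 3561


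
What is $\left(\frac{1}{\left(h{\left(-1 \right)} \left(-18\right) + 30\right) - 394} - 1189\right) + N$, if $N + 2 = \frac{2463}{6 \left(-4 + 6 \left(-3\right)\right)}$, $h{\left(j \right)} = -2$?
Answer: $- \frac{4364461}{3608} \approx -1209.7$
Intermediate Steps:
$N = - \frac{909}{44}$ ($N = -2 + \frac{2463}{6 \left(-4 + 6 \left(-3\right)\right)} = -2 + \frac{2463}{6 \left(-4 - 18\right)} = -2 + \frac{2463}{6 \left(-22\right)} = -2 + \frac{2463}{-132} = -2 + 2463 \left(- \frac{1}{132}\right) = -2 - \frac{821}{44} = - \frac{909}{44} \approx -20.659$)
$\left(\frac{1}{\left(h{\left(-1 \right)} \left(-18\right) + 30\right) - 394} - 1189\right) + N = \left(\frac{1}{\left(\left(-2\right) \left(-18\right) + 30\right) - 394} - 1189\right) - \frac{909}{44} = \left(\frac{1}{\left(36 + 30\right) - 394} - 1189\right) - \frac{909}{44} = \left(\frac{1}{66 - 394} - 1189\right) - \frac{909}{44} = \left(\frac{1}{-328} - 1189\right) - \frac{909}{44} = \left(- \frac{1}{328} - 1189\right) - \frac{909}{44} = - \frac{389993}{328} - \frac{909}{44} = - \frac{4364461}{3608}$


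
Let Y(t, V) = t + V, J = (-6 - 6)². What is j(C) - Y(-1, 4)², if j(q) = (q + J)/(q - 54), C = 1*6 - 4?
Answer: -307/26 ≈ -11.808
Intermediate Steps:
J = 144 (J = (-12)² = 144)
Y(t, V) = V + t
C = 2 (C = 6 - 4 = 2)
j(q) = (144 + q)/(-54 + q) (j(q) = (q + 144)/(q - 54) = (144 + q)/(-54 + q))
j(C) - Y(-1, 4)² = (144 + 2)/(-54 + 2) - (4 - 1)² = 146/(-52) - 1*3² = -1/52*146 - 1*9 = -73/26 - 9 = -307/26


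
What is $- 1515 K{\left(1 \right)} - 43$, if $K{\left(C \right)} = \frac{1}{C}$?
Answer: $-1558$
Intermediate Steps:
$- 1515 K{\left(1 \right)} - 43 = - \frac{1515}{1} - 43 = \left(-1515\right) 1 - 43 = -1515 - 43 = -1558$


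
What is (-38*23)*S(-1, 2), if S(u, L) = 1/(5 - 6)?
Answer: 874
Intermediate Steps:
S(u, L) = -1 (S(u, L) = 1/(-1) = -1)
(-38*23)*S(-1, 2) = -38*23*(-1) = -874*(-1) = 874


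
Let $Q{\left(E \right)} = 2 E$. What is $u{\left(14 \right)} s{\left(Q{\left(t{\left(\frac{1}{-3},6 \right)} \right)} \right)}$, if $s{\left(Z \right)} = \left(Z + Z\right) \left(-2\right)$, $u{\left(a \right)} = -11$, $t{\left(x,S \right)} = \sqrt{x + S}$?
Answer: $\frac{88 \sqrt{51}}{3} \approx 209.48$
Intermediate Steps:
$t{\left(x,S \right)} = \sqrt{S + x}$
$s{\left(Z \right)} = - 4 Z$ ($s{\left(Z \right)} = 2 Z \left(-2\right) = - 4 Z$)
$u{\left(14 \right)} s{\left(Q{\left(t{\left(\frac{1}{-3},6 \right)} \right)} \right)} = - 11 \left(- 4 \cdot 2 \sqrt{6 + \frac{1}{-3}}\right) = - 11 \left(- 4 \cdot 2 \sqrt{6 - \frac{1}{3}}\right) = - 11 \left(- 4 \cdot 2 \sqrt{\frac{17}{3}}\right) = - 11 \left(- 4 \cdot 2 \frac{\sqrt{51}}{3}\right) = - 11 \left(- 4 \frac{2 \sqrt{51}}{3}\right) = - 11 \left(- \frac{8 \sqrt{51}}{3}\right) = \frac{88 \sqrt{51}}{3}$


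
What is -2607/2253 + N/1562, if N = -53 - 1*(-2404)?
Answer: 408223/1173062 ≈ 0.34800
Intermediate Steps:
N = 2351 (N = -53 + 2404 = 2351)
-2607/2253 + N/1562 = -2607/2253 + 2351/1562 = -2607*1/2253 + 2351*(1/1562) = -869/751 + 2351/1562 = 408223/1173062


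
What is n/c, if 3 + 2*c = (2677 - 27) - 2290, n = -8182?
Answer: -16364/357 ≈ -45.838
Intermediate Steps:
c = 357/2 (c = -3/2 + ((2677 - 27) - 2290)/2 = -3/2 + (2650 - 2290)/2 = -3/2 + (½)*360 = -3/2 + 180 = 357/2 ≈ 178.50)
n/c = -8182/357/2 = -8182*2/357 = -16364/357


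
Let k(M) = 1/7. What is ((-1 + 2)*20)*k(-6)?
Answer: 20/7 ≈ 2.8571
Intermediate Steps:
k(M) = ⅐
((-1 + 2)*20)*k(-6) = ((-1 + 2)*20)*(⅐) = (1*20)*(⅐) = 20*(⅐) = 20/7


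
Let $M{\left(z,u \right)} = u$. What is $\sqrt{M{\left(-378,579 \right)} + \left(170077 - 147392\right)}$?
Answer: $4 \sqrt{1454} \approx 152.53$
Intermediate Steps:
$\sqrt{M{\left(-378,579 \right)} + \left(170077 - 147392\right)} = \sqrt{579 + \left(170077 - 147392\right)} = \sqrt{579 + 22685} = \sqrt{23264} = 4 \sqrt{1454}$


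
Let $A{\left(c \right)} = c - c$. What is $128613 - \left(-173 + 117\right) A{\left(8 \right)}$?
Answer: $128613$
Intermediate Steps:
$A{\left(c \right)} = 0$
$128613 - \left(-173 + 117\right) A{\left(8 \right)} = 128613 - \left(-173 + 117\right) 0 = 128613 - \left(-56\right) 0 = 128613 - 0 = 128613 + 0 = 128613$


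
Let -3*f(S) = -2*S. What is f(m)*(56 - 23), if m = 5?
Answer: 110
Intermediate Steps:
f(S) = 2*S/3 (f(S) = -(-2)*S/3 = 2*S/3)
f(m)*(56 - 23) = ((⅔)*5)*(56 - 23) = (10/3)*33 = 110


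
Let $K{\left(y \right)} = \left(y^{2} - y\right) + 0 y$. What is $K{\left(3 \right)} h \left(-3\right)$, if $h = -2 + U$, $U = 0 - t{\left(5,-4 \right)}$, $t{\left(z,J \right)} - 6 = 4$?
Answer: $216$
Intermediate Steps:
$t{\left(z,J \right)} = 10$ ($t{\left(z,J \right)} = 6 + 4 = 10$)
$U = -10$ ($U = 0 - 10 = -10$)
$K{\left(y \right)} = y^{2} - y$ ($K{\left(y \right)} = \left(y^{2} - y\right) + 0 = y^{2} - y$)
$h = -12$ ($h = -2 - 10 = -12$)
$K{\left(3 \right)} h \left(-3\right) = 3 \left(-1 + 3\right) \left(-12\right) \left(-3\right) = 3 \cdot 2 \left(-12\right) \left(-3\right) = 6 \left(-12\right) \left(-3\right) = \left(-72\right) \left(-3\right) = 216$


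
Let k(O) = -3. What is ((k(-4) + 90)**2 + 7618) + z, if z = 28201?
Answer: 43388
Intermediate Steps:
((k(-4) + 90)**2 + 7618) + z = ((-3 + 90)**2 + 7618) + 28201 = (87**2 + 7618) + 28201 = (7569 + 7618) + 28201 = 15187 + 28201 = 43388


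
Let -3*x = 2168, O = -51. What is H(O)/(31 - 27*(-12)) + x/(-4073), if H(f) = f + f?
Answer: -476698/4337745 ≈ -0.10990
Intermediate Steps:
x = -2168/3 (x = -1/3*2168 = -2168/3 ≈ -722.67)
H(f) = 2*f
H(O)/(31 - 27*(-12)) + x/(-4073) = (2*(-51))/(31 - 27*(-12)) - 2168/3/(-4073) = -102/(31 + 324) - 2168/3*(-1/4073) = -102/355 + 2168/12219 = -476698/4337745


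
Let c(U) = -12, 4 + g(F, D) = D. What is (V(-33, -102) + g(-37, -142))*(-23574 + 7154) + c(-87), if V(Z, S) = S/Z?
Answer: 25812108/11 ≈ 2.3466e+6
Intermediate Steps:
g(F, D) = -4 + D
(V(-33, -102) + g(-37, -142))*(-23574 + 7154) + c(-87) = (-102/(-33) + (-4 - 142))*(-23574 + 7154) - 12 = (-102*(-1/33) - 146)*(-16420) - 12 = (34/11 - 146)*(-16420) - 12 = -1572/11*(-16420) - 12 = 25812240/11 - 12 = 25812108/11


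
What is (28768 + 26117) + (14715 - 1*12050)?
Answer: 57550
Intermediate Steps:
(28768 + 26117) + (14715 - 1*12050) = 54885 + (14715 - 12050) = 54885 + 2665 = 57550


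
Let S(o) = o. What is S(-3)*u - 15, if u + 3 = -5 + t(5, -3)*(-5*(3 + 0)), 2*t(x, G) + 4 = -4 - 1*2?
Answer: -216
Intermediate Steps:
t(x, G) = -5 (t(x, G) = -2 + (-4 - 1*2)/2 = -2 + (-4 - 2)/2 = -2 + (½)*(-6) = -2 - 3 = -5)
u = 67 (u = -3 + (-5 - (-25)*(3 + 0)) = -3 + (-5 - (-25)*3) = -3 + (-5 - 5*(-15)) = -3 + (-5 + 75) = -3 + 70 = 67)
S(-3)*u - 15 = -3*67 - 15 = -201 - 15 = -216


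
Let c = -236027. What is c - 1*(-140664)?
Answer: -95363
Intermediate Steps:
c - 1*(-140664) = -236027 - 1*(-140664) = -236027 + 140664 = -95363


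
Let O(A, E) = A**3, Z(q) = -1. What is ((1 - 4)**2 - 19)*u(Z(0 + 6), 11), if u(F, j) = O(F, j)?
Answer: 10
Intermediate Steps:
u(F, j) = F**3
((1 - 4)**2 - 19)*u(Z(0 + 6), 11) = ((1 - 4)**2 - 19)*(-1)**3 = ((-3)**2 - 19)*(-1) = (9 - 19)*(-1) = -10*(-1) = 10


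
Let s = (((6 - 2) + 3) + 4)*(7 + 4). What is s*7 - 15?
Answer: 832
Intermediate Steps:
s = 121 (s = ((4 + 3) + 4)*11 = (7 + 4)*11 = 11*11 = 121)
s*7 - 15 = 121*7 - 15 = 847 - 15 = 832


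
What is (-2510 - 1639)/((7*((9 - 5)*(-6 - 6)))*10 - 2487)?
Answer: 1383/1949 ≈ 0.70959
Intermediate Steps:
(-2510 - 1639)/((7*((9 - 5)*(-6 - 6)))*10 - 2487) = -4149/((7*(4*(-12)))*10 - 2487) = -4149/((7*(-48))*10 - 2487) = -4149/(-336*10 - 2487) = -4149/(-3360 - 2487) = -4149/(-5847) = -4149*(-1/5847) = 1383/1949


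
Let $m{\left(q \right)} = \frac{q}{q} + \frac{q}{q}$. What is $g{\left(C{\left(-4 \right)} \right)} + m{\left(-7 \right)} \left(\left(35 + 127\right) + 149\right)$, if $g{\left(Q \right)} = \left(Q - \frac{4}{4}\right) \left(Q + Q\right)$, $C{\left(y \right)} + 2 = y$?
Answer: $706$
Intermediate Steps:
$m{\left(q \right)} = 2$ ($m{\left(q \right)} = 1 + 1 = 2$)
$C{\left(y \right)} = -2 + y$
$g{\left(Q \right)} = 2 Q \left(-1 + Q\right)$ ($g{\left(Q \right)} = \left(Q - 1\right) 2 Q = \left(-1 + Q\right) 2 Q = 2 Q \left(-1 + Q\right)$)
$g{\left(C{\left(-4 \right)} \right)} + m{\left(-7 \right)} \left(\left(35 + 127\right) + 149\right) = 2 \left(-2 - 4\right) \left(-1 - 6\right) + 2 \left(\left(35 + 127\right) + 149\right) = 2 \left(-6\right) \left(-1 - 6\right) + 2 \left(162 + 149\right) = 2 \left(-6\right) \left(-7\right) + 2 \cdot 311 = 84 + 622 = 706$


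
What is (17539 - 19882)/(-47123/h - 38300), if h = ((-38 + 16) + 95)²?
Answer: 1135077/18558893 ≈ 0.061161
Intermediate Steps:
h = 5329 (h = (-22 + 95)² = 73² = 5329)
(17539 - 19882)/(-47123/h - 38300) = (17539 - 19882)/(-47123/5329 - 38300) = -2343/(-47123*1/5329 - 38300) = -2343/(-47123/5329 - 38300) = -2343/(-204147823/5329) = -2343*(-5329/204147823) = 1135077/18558893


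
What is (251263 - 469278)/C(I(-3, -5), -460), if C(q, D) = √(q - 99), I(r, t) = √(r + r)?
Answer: -218015/√(-99 + I*√6) ≈ -270.96 + 21906.0*I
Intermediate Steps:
I(r, t) = √2*√r (I(r, t) = √(2*r) = √2*√r)
C(q, D) = √(-99 + q)
(251263 - 469278)/C(I(-3, -5), -460) = (251263 - 469278)/(√(-99 + √2*√(-3))) = -218015/√(-99 + √2*(I*√3)) = -218015/√(-99 + I*√6)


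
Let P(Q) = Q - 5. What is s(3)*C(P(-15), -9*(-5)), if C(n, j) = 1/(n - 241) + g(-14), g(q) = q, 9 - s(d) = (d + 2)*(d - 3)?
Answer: -3655/29 ≈ -126.03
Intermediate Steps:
s(d) = 9 - (-3 + d)*(2 + d) (s(d) = 9 - (d + 2)*(d - 3) = 9 - (2 + d)*(-3 + d) = 9 - (-3 + d)*(2 + d))
P(Q) = -5 + Q
C(n, j) = -14 + 1/(-241 + n) (C(n, j) = 1/(n - 241) - 14 = 1/(-241 + n) - 14 = -14 + 1/(-241 + n))
s(3)*C(P(-15), -9*(-5)) = (15 + 3 - 1*3²)*((3375 - 14*(-5 - 15))/(-241 + (-5 - 15))) = (15 + 3 - 1*9)*((3375 - 14*(-20))/(-241 - 20)) = (15 + 3 - 9)*((3375 + 280)/(-261)) = 9*(-1/261*3655) = 9*(-3655/261) = -3655/29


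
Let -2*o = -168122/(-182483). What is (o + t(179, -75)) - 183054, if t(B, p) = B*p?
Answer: -35854161418/182483 ≈ -1.9648e+5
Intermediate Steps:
o = -84061/182483 (o = -(-84061)/(-182483) = -(-84061)*(-1)/182483 = -½*168122/182483 = -84061/182483 ≈ -0.46065)
(o + t(179, -75)) - 183054 = (-84061/182483 + 179*(-75)) - 183054 = (-84061/182483 - 13425) - 183054 = -2449918336/182483 - 183054 = -35854161418/182483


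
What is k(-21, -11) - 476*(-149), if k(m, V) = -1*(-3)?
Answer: 70927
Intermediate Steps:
k(m, V) = 3
k(-21, -11) - 476*(-149) = 3 - 476*(-149) = 3 + 70924 = 70927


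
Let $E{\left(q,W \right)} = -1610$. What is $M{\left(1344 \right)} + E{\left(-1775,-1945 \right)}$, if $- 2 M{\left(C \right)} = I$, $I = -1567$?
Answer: $- \frac{1653}{2} \approx -826.5$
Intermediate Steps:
$M{\left(C \right)} = \frac{1567}{2}$ ($M{\left(C \right)} = \left(- \frac{1}{2}\right) \left(-1567\right) = \frac{1567}{2}$)
$M{\left(1344 \right)} + E{\left(-1775,-1945 \right)} = \frac{1567}{2} - 1610 = - \frac{1653}{2}$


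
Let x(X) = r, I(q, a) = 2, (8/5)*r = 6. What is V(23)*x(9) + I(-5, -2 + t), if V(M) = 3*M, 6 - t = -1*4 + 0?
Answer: 1043/4 ≈ 260.75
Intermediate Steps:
t = 10 (t = 6 - (-1*4 + 0) = 6 - (-4 + 0) = 6 - 1*(-4) = 6 + 4 = 10)
r = 15/4 (r = (5/8)*6 = 15/4 ≈ 3.7500)
x(X) = 15/4
V(23)*x(9) + I(-5, -2 + t) = (3*23)*(15/4) + 2 = 69*(15/4) + 2 = 1035/4 + 2 = 1043/4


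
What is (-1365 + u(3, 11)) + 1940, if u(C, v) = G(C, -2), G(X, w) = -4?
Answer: 571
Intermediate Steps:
u(C, v) = -4
(-1365 + u(3, 11)) + 1940 = (-1365 - 4) + 1940 = -1369 + 1940 = 571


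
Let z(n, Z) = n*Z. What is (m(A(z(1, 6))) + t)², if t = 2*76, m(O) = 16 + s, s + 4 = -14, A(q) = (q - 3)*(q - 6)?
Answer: 22500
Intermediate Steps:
z(n, Z) = Z*n
A(q) = (-6 + q)*(-3 + q) (A(q) = (-3 + q)*(-6 + q) = (-6 + q)*(-3 + q))
s = -18 (s = -4 - 14 = -18)
m(O) = -2 (m(O) = 16 - 18 = -2)
t = 152
(m(A(z(1, 6))) + t)² = (-2 + 152)² = 150² = 22500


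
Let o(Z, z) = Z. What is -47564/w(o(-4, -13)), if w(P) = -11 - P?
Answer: 47564/7 ≈ 6794.9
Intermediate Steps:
-47564/w(o(-4, -13)) = -47564/(-11 - 1*(-4)) = -47564/(-11 + 4) = -47564/(-7) = -47564*(-⅐) = 47564/7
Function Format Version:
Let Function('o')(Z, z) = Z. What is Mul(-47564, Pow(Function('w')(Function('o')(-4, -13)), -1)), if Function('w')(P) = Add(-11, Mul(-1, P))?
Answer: Rational(47564, 7) ≈ 6794.9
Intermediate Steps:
Mul(-47564, Pow(Function('w')(Function('o')(-4, -13)), -1)) = Mul(-47564, Pow(Add(-11, Mul(-1, -4)), -1)) = Mul(-47564, Pow(Add(-11, 4), -1)) = Mul(-47564, Pow(-7, -1)) = Mul(-47564, Rational(-1, 7)) = Rational(47564, 7)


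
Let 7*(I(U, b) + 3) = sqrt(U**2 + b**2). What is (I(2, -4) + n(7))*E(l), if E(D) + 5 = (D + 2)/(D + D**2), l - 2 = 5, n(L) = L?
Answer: -271/14 - 271*sqrt(5)/196 ≈ -22.449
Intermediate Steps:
l = 7 (l = 2 + 5 = 7)
I(U, b) = -3 + sqrt(U**2 + b**2)/7
E(D) = -5 + (2 + D)/(D + D**2) (E(D) = -5 + (D + 2)/(D + D**2) = -5 + (2 + D)/(D + D**2))
(I(2, -4) + n(7))*E(l) = ((-3 + sqrt(2**2 + (-4)**2)/7) + 7)*((2 - 5*7**2 - 4*7)/(7*(1 + 7))) = ((-3 + sqrt(4 + 16)/7) + 7)*((1/7)*(2 - 5*49 - 28)/8) = ((-3 + sqrt(20)/7) + 7)*((1/7)*(1/8)*(2 - 245 - 28)) = ((-3 + (2*sqrt(5))/7) + 7)*((1/7)*(1/8)*(-271)) = ((-3 + 2*sqrt(5)/7) + 7)*(-271/56) = (4 + 2*sqrt(5)/7)*(-271/56) = -271/14 - 271*sqrt(5)/196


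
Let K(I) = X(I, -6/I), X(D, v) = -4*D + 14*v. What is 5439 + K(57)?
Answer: 98981/19 ≈ 5209.5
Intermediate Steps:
K(I) = -84/I - 4*I (K(I) = -4*I + 14*(-6/I) = -4*I - 84/I = -84/I - 4*I)
5439 + K(57) = 5439 + (-84/57 - 4*57) = 5439 + (-84*1/57 - 228) = 5439 + (-28/19 - 228) = 5439 - 4360/19 = 98981/19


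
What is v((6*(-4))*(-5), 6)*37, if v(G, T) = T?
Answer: 222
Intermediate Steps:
v((6*(-4))*(-5), 6)*37 = 6*37 = 222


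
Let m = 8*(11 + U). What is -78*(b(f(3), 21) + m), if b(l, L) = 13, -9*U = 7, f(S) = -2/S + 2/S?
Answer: -22178/3 ≈ -7392.7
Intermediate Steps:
f(S) = 0
U = -7/9 (U = -⅑*7 = -7/9 ≈ -0.77778)
m = 736/9 (m = 8*(11 - 7/9) = 8*(92/9) = 736/9 ≈ 81.778)
-78*(b(f(3), 21) + m) = -78*(13 + 736/9) = -78*853/9 = -22178/3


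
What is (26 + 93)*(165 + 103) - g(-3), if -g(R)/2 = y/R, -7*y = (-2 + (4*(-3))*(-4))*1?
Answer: 669824/21 ≈ 31896.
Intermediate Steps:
y = -46/7 (y = -(-2 + (4*(-3))*(-4))/7 = -(-2 - 12*(-4))/7 = -(-2 + 48)/7 = -46/7 ≈ -6.5714)
g(R) = 92/(7*R) (g(R) = -(-92)/(7*R) = 92/(7*R))
(26 + 93)*(165 + 103) - g(-3) = (26 + 93)*(165 + 103) - 92/(7*(-3)) = 119*268 - 92*(-1)/(7*3) = 31892 - 1*(-92/21) = 31892 + 92/21 = 669824/21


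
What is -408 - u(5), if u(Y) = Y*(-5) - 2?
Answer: -381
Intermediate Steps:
u(Y) = -2 - 5*Y (u(Y) = -5*Y - 2 = -2 - 5*Y)
-408 - u(5) = -408 - (-2 - 5*5) = -408 - (-2 - 25) = -408 - 1*(-27) = -408 + 27 = -381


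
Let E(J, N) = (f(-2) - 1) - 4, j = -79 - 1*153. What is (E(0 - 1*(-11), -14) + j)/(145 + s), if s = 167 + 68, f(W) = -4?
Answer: -241/380 ≈ -0.63421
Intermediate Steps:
j = -232 (j = -79 - 153 = -232)
s = 235
E(J, N) = -9 (E(J, N) = (-4 - 1) - 4 = -5 - 4 = -9)
(E(0 - 1*(-11), -14) + j)/(145 + s) = (-9 - 232)/(145 + 235) = -241/380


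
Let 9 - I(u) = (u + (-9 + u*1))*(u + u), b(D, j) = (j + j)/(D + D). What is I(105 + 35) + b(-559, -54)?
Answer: -42411835/559 ≈ -75871.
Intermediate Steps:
b(D, j) = j/D (b(D, j) = (2*j)/((2*D)) = (2*j)*(1/(2*D)) = j/D)
I(u) = 9 - 2*u*(-9 + 2*u) (I(u) = 9 - (u + (-9 + u*1))*(u + u) = 9 - (u + (-9 + u))*2*u = 9 - (-9 + 2*u)*2*u = 9 - 2*u*(-9 + 2*u))
I(105 + 35) + b(-559, -54) = (9 - 4*(105 + 35)² + 18*(105 + 35)) - 54/(-559) = (9 - 4*140² + 18*140) - 54*(-1/559) = (9 - 4*19600 + 2520) + 54/559 = (9 - 78400 + 2520) + 54/559 = -75871 + 54/559 = -42411835/559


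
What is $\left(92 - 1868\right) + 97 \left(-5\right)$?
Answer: $-2261$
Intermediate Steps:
$\left(92 - 1868\right) + 97 \left(-5\right) = -1776 - 485 = -2261$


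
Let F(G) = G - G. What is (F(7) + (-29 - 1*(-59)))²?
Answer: 900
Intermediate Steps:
F(G) = 0
(F(7) + (-29 - 1*(-59)))² = (0 + (-29 - 1*(-59)))² = (0 + (-29 + 59))² = (0 + 30)² = 30² = 900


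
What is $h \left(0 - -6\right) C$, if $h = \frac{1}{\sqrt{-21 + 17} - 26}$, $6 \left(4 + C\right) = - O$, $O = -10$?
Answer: $\frac{91}{170} + \frac{7 i}{170} \approx 0.53529 + 0.041176 i$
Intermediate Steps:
$C = - \frac{7}{3}$ ($C = -4 + \frac{\left(-1\right) \left(-10\right)}{6} = -4 + \frac{1}{6} \cdot 10 = -4 + \frac{5}{3} = - \frac{7}{3} \approx -2.3333$)
$h = \frac{-26 - 2 i}{680}$ ($h = \frac{1}{\sqrt{-4} - 26} = \frac{1}{2 i - 26} = \frac{1}{-26 + 2 i} = \frac{-26 - 2 i}{680} \approx -0.038235 - 0.0029412 i$)
$h \left(0 - -6\right) C = \left(- \frac{13}{340} - \frac{i}{340}\right) \left(0 - -6\right) \left(- \frac{7}{3}\right) = \left(- \frac{13}{340} - \frac{i}{340}\right) \left(0 + 6\right) \left(- \frac{7}{3}\right) = \left(- \frac{13}{340} - \frac{i}{340}\right) 6 \left(- \frac{7}{3}\right) = \left(- \frac{39}{170} - \frac{3 i}{170}\right) \left(- \frac{7}{3}\right) = \frac{91}{170} + \frac{7 i}{170}$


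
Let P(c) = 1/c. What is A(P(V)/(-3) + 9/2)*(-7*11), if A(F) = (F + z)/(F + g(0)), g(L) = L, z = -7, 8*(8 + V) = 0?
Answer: 4543/109 ≈ 41.679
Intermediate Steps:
V = -8 (V = -8 + (⅛)*0 = -8 + 0 = -8)
A(F) = (-7 + F)/F (A(F) = (F - 7)/(F + 0) = (-7 + F)/F)
A(P(V)/(-3) + 9/2)*(-7*11) = ((-7 + (1/(-8*(-3)) + 9/2))/(1/(-8*(-3)) + 9/2))*(-7*11) = ((-7 + (-⅛*(-⅓) + 9*(½)))/(-⅛*(-⅓) + 9*(½)))*(-77) = ((-7 + (1/24 + 9/2))/(1/24 + 9/2))*(-77) = ((-7 + 109/24)/(109/24))*(-77) = ((24/109)*(-59/24))*(-77) = -59/109*(-77) = 4543/109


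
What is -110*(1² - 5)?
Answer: 440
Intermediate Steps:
-110*(1² - 5) = -110*(1 - 5) = -110*(-4) = -55*(-8) = 440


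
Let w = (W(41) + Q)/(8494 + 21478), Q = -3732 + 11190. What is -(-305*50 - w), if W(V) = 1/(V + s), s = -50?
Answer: 4113724121/269748 ≈ 15250.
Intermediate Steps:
W(V) = 1/(-50 + V) (W(V) = 1/(V - 50) = 1/(-50 + V))
Q = 7458
w = 67121/269748 (w = (1/(-50 + 41) + 7458)/(8494 + 21478) = (1/(-9) + 7458)/29972 = (-⅑ + 7458)*(1/29972) = (67121/9)*(1/29972) = 67121/269748 ≈ 0.24883)
-(-305*50 - w) = -(-305*50 - 1*67121/269748) = -(-15250 - 67121/269748) = -1*(-4113724121/269748) = 4113724121/269748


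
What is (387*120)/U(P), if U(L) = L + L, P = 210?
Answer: 774/7 ≈ 110.57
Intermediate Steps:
U(L) = 2*L
(387*120)/U(P) = (387*120)/((2*210)) = 46440/420 = 46440*(1/420) = 774/7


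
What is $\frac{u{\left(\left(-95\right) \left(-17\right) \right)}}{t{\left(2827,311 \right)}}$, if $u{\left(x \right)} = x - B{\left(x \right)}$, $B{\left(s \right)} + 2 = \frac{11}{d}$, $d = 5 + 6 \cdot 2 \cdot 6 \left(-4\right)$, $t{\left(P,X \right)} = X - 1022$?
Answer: $- \frac{457622}{201213} \approx -2.2743$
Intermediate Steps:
$t{\left(P,X \right)} = -1022 + X$
$d = -283$ ($d = 5 + 6 \cdot 12 \left(-4\right) = 5 + 6 \left(-48\right) = 5 - 288 = -283$)
$B{\left(s \right)} = - \frac{577}{283}$ ($B{\left(s \right)} = -2 + \frac{11}{-283} = -2 + 11 \left(- \frac{1}{283}\right) = -2 - \frac{11}{283} = - \frac{577}{283}$)
$u{\left(x \right)} = \frac{577}{283} + x$ ($u{\left(x \right)} = x - - \frac{577}{283} = x + \frac{577}{283} = \frac{577}{283} + x$)
$\frac{u{\left(\left(-95\right) \left(-17\right) \right)}}{t{\left(2827,311 \right)}} = \frac{\frac{577}{283} - -1615}{-1022 + 311} = \frac{\frac{577}{283} + 1615}{-711} = \frac{457622}{283} \left(- \frac{1}{711}\right) = - \frac{457622}{201213}$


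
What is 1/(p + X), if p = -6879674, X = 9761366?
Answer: 1/2881692 ≈ 3.4702e-7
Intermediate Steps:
1/(p + X) = 1/(-6879674 + 9761366) = 1/2881692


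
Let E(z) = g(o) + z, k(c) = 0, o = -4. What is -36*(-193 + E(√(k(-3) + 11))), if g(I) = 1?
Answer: 6912 - 36*√11 ≈ 6792.6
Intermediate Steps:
E(z) = 1 + z
-36*(-193 + E(√(k(-3) + 11))) = -36*(-193 + (1 + √(0 + 11))) = -36*(-193 + (1 + √11)) = -36*(-192 + √11) = 6912 - 36*√11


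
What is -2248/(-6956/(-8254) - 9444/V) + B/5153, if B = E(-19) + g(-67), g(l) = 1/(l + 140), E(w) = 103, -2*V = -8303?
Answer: 14488530904070756/9229859759599 ≈ 1569.7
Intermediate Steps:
V = 8303/2 (V = -½*(-8303) = 8303/2 ≈ 4151.5)
g(l) = 1/(140 + l)
B = 7520/73 (B = 103 + 1/(140 - 67) = 103 + 1/73 = 7520/73 ≈ 103.01)
-2248/(-6956/(-8254) - 9444/V) + B/5153 = -2248/(-6956/(-8254) - 9444/8303/2) + (7520/73)/5153 = -2248/(-6956*(-1/8254) - 9444*2/8303) + (7520/73)*(1/5153) = -2248/(3478/4127 - 18888/8303) + 7520/376169 = -2248/(-49072942/34266481) + 7520/376169 = -2248*(-34266481/49072942) + 7520/376169 = 38515524644/24536471 + 7520/376169 = 14488530904070756/9229859759599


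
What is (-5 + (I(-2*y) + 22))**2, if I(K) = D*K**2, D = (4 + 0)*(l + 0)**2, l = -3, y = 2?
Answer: 351649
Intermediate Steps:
D = 36 (D = (4 + 0)*(-3 + 0)**2 = 4*(-3)**2 = 4*9 = 36)
I(K) = 36*K**2
(-5 + (I(-2*y) + 22))**2 = (-5 + (36*(-2*2)**2 + 22))**2 = (-5 + (36*(-4)**2 + 22))**2 = (-5 + (36*16 + 22))**2 = (-5 + (576 + 22))**2 = (-5 + 598)**2 = 593**2 = 351649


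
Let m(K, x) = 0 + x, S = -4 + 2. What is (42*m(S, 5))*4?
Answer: 840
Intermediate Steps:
S = -2
m(K, x) = x
(42*m(S, 5))*4 = (42*5)*4 = 210*4 = 840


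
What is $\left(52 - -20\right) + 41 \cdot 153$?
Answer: $6345$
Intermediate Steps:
$\left(52 - -20\right) + 41 \cdot 153 = \left(52 + 20\right) + 6273 = 72 + 6273 = 6345$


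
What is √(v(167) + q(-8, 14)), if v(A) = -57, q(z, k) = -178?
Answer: I*√235 ≈ 15.33*I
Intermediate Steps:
√(v(167) + q(-8, 14)) = √(-57 - 178) = √(-235) = I*√235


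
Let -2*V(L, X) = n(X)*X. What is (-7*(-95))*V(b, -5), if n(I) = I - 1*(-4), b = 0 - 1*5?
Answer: -3325/2 ≈ -1662.5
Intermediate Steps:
b = -5 (b = 0 - 5 = -5)
n(I) = 4 + I (n(I) = I + 4 = 4 + I)
V(L, X) = -X*(4 + X)/2 (V(L, X) = -(4 + X)*X/2 = -X*(4 + X)/2)
(-7*(-95))*V(b, -5) = (-7*(-95))*(-½*(-5)*(4 - 5)) = 665*(-½*(-5)*(-1)) = 665*(-5/2) = -3325/2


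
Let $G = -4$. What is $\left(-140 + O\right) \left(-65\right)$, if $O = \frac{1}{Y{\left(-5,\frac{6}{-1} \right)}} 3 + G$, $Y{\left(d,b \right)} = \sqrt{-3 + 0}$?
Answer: $9360 + 65 i \sqrt{3} \approx 9360.0 + 112.58 i$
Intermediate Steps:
$Y{\left(d,b \right)} = i \sqrt{3}$ ($Y{\left(d,b \right)} = \sqrt{-3} = i \sqrt{3}$)
$O = -4 - i \sqrt{3}$ ($O = \frac{1}{i \sqrt{3}} \cdot 3 - 4 = - \frac{i \sqrt{3}}{3} \cdot 3 - 4 = - i \sqrt{3} - 4 = -4 - i \sqrt{3} \approx -4.0 - 1.732 i$)
$\left(-140 + O\right) \left(-65\right) = \left(-140 - \left(4 + i \sqrt{3}\right)\right) \left(-65\right) = \left(-144 - i \sqrt{3}\right) \left(-65\right) = 9360 + 65 i \sqrt{3}$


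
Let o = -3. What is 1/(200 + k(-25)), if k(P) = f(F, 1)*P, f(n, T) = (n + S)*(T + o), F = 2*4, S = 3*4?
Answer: 1/1200 ≈ 0.00083333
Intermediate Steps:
S = 12
F = 8
f(n, T) = (-3 + T)*(12 + n) (f(n, T) = (n + 12)*(T - 3) = (12 + n)*(-3 + T) = (-3 + T)*(12 + n))
k(P) = -40*P (k(P) = (-36 - 3*8 + 12*1 + 1*8)*P = (-36 - 24 + 12 + 8)*P = -40*P)
1/(200 + k(-25)) = 1/(200 - 40*(-25)) = 1/(200 + 1000) = 1/1200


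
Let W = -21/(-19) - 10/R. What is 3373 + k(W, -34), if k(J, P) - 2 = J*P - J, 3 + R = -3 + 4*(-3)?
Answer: 567185/171 ≈ 3316.9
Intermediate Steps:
R = -18 (R = -3 + (-3 + 4*(-3)) = -3 + (-3 - 12) = -3 - 15 = -18)
W = 284/171 (W = -21/(-19) - 10/(-18) = -21*(-1/19) - 10*(-1/18) = 21/19 + 5/9 = 284/171 ≈ 1.6608)
k(J, P) = 2 - J + J*P (k(J, P) = 2 + (J*P - J) = 2 + (-J + J*P) = 2 - J + J*P)
3373 + k(W, -34) = 3373 + (2 - 1*284/171 + (284/171)*(-34)) = 3373 + (2 - 284/171 - 9656/171) = 3373 - 9598/171 = 567185/171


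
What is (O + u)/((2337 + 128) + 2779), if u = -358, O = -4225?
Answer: -4583/5244 ≈ -0.87395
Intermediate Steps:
(O + u)/((2337 + 128) + 2779) = (-4225 - 358)/((2337 + 128) + 2779) = -4583/(2465 + 2779) = -4583/5244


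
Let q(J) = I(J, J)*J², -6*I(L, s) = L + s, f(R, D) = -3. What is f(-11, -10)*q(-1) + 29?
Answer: 28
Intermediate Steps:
I(L, s) = -L/6 - s/6 (I(L, s) = -(L + s)/6 = -L/6 - s/6)
q(J) = -J³/3 (q(J) = (-J/6 - J/6)*J² = (-J/3)*J² = -J³/3)
f(-11, -10)*q(-1) + 29 = -(-1)*(-1)³ + 29 = -(-1)*(-1) + 29 = -3*⅓ + 29 = -1 + 29 = 28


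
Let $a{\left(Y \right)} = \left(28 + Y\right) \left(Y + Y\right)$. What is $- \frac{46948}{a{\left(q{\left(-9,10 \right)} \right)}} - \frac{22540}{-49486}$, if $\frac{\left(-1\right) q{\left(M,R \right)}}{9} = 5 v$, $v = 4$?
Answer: $- \frac{136234991}{338484240} \approx -0.40249$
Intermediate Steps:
$q{\left(M,R \right)} = -180$ ($q{\left(M,R \right)} = - 9 \cdot 5 \cdot 4 = \left(-9\right) 20 = -180$)
$a{\left(Y \right)} = 2 Y \left(28 + Y\right)$ ($a{\left(Y \right)} = \left(28 + Y\right) 2 Y = 2 Y \left(28 + Y\right)$)
$- \frac{46948}{a{\left(q{\left(-9,10 \right)} \right)}} - \frac{22540}{-49486} = - \frac{46948}{2 \left(-180\right) \left(28 - 180\right)} - \frac{22540}{-49486} = - \frac{46948}{2 \left(-180\right) \left(-152\right)} - - \frac{11270}{24743} = - \frac{46948}{54720} + \frac{11270}{24743} = \left(-46948\right) \frac{1}{54720} + \frac{11270}{24743} = - \frac{11737}{13680} + \frac{11270}{24743} = - \frac{136234991}{338484240}$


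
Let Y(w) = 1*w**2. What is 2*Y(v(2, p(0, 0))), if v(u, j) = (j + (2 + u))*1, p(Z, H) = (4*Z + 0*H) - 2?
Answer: 8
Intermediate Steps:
p(Z, H) = -2 + 4*Z (p(Z, H) = (4*Z + 0) - 2 = 4*Z - 2 = -2 + 4*Z)
v(u, j) = 2 + j + u (v(u, j) = (2 + j + u)*1 = 2 + j + u)
Y(w) = w**2
2*Y(v(2, p(0, 0))) = 2*(2 + (-2 + 4*0) + 2)**2 = 2*(2 + (-2 + 0) + 2)**2 = 2*(2 - 2 + 2)**2 = 2*2**2 = 2*4 = 8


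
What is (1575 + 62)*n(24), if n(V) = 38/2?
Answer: 31103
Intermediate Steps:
n(V) = 19 (n(V) = 38*(½) = 19)
(1575 + 62)*n(24) = (1575 + 62)*19 = 1637*19 = 31103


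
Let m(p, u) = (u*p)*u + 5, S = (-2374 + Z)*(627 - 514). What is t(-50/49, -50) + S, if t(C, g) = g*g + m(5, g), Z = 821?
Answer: -160484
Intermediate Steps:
S = -175489 (S = (-2374 + 821)*(627 - 514) = -1553*113 = -175489)
m(p, u) = 5 + p*u**2 (m(p, u) = (p*u)*u + 5 = p*u**2 + 5 = 5 + p*u**2)
t(C, g) = 5 + 6*g**2 (t(C, g) = g*g + (5 + 5*g**2) = g**2 + (5 + 5*g**2) = 5 + 6*g**2)
t(-50/49, -50) + S = (5 + 6*(-50)**2) - 175489 = (5 + 6*2500) - 175489 = (5 + 15000) - 175489 = 15005 - 175489 = -160484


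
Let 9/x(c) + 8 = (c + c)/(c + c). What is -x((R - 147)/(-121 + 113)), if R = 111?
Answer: 9/7 ≈ 1.2857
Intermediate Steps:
x(c) = -9/7 (x(c) = 9/(-8 + (c + c)/(c + c)) = 9/(-8 + (2*c)/((2*c))) = 9/(-8 + (2*c)*(1/(2*c))) = 9/(-8 + 1) = 9/(-7) = 9*(-⅐) = -9/7)
-x((R - 147)/(-121 + 113)) = -1*(-9/7) = 9/7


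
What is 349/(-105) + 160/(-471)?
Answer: -20131/5495 ≈ -3.6635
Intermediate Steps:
349/(-105) + 160/(-471) = 349*(-1/105) + 160*(-1/471) = -349/105 - 160/471 = -20131/5495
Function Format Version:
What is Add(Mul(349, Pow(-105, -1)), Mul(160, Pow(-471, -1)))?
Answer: Rational(-20131, 5495) ≈ -3.6635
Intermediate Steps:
Add(Mul(349, Pow(-105, -1)), Mul(160, Pow(-471, -1))) = Add(Mul(349, Rational(-1, 105)), Mul(160, Rational(-1, 471))) = Add(Rational(-349, 105), Rational(-160, 471)) = Rational(-20131, 5495)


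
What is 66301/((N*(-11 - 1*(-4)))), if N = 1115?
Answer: -66301/7805 ≈ -8.4947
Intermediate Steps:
66301/((N*(-11 - 1*(-4)))) = 66301/((1115*(-11 - 1*(-4)))) = 66301/((1115*(-11 + 4))) = 66301/((1115*(-7))) = 66301/(-7805) = 66301*(-1/7805) = -66301/7805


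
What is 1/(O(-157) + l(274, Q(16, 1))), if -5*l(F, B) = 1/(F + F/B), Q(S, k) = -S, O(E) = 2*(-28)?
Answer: -10275/575408 ≈ -0.017857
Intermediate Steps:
O(E) = -56
l(F, B) = -1/(5*(F + F/B))
1/(O(-157) + l(274, Q(16, 1))) = 1/(-56 - ⅕*(-1*16)/(274*(1 - 1*16))) = 1/(-56 - ⅕*(-16)*1/274/(1 - 16)) = 1/(-56 - ⅕*(-16)*1/274/(-15)) = 1/(-56 - ⅕*(-16)*1/274*(-1/15)) = 1/(-56 - 8/10275) = 1/(-575408/10275) = -10275/575408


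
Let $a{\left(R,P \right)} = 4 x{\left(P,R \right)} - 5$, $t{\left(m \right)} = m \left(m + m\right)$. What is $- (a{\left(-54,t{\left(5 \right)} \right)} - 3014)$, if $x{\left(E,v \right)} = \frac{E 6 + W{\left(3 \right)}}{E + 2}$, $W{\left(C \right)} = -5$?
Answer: $\frac{38952}{13} \approx 2996.3$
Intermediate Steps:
$t{\left(m \right)} = 2 m^{2}$ ($t{\left(m \right)} = m 2 m = 2 m^{2}$)
$x{\left(E,v \right)} = \frac{-5 + 6 E}{2 + E}$ ($x{\left(E,v \right)} = \frac{E 6 - 5}{E + 2} = \frac{6 E - 5}{2 + E} = \frac{-5 + 6 E}{2 + E}$)
$a{\left(R,P \right)} = -5 + \frac{4 \left(-5 + 6 P\right)}{2 + P}$ ($a{\left(R,P \right)} = 4 \frac{-5 + 6 P}{2 + P} - 5 = \frac{4 \left(-5 + 6 P\right)}{2 + P} - 5 = -5 + \frac{4 \left(-5 + 6 P\right)}{2 + P}$)
$- (a{\left(-54,t{\left(5 \right)} \right)} - 3014) = - (\frac{-30 + 19 \cdot 2 \cdot 5^{2}}{2 + 2 \cdot 5^{2}} - 3014) = - (\frac{-30 + 19 \cdot 2 \cdot 25}{2 + 2 \cdot 25} - 3014) = - (\frac{-30 + 19 \cdot 50}{2 + 50} - 3014) = - (\frac{-30 + 950}{52} - 3014) = - (\frac{1}{52} \cdot 920 - 3014) = - (\frac{230}{13} - 3014) = \left(-1\right) \left(- \frac{38952}{13}\right) = \frac{38952}{13}$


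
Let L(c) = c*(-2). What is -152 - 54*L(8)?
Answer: 712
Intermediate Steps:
L(c) = -2*c
-152 - 54*L(8) = -152 - (-108)*8 = -152 - 54*(-16) = -152 + 864 = 712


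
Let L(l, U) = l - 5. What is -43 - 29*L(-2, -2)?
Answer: 160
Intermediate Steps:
L(l, U) = -5 + l
-43 - 29*L(-2, -2) = -43 - 29*(-5 - 2) = -43 - 29*(-7) = -43 + 203 = 160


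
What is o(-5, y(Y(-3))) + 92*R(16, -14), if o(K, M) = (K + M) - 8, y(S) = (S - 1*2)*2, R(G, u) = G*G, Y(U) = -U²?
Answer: 23517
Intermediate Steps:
R(G, u) = G²
y(S) = -4 + 2*S (y(S) = (S - 2)*2 = (-2 + S)*2 = -4 + 2*S)
o(K, M) = -8 + K + M
o(-5, y(Y(-3))) + 92*R(16, -14) = (-8 - 5 + (-4 + 2*(-1*(-3)²))) + 92*16² = (-8 - 5 + (-4 + 2*(-1*9))) + 92*256 = (-8 - 5 + (-4 + 2*(-9))) + 23552 = (-8 - 5 + (-4 - 18)) + 23552 = (-8 - 5 - 22) + 23552 = -35 + 23552 = 23517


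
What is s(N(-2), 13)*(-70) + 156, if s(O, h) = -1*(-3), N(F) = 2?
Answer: -54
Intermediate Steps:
s(O, h) = 3
s(N(-2), 13)*(-70) + 156 = 3*(-70) + 156 = -210 + 156 = -54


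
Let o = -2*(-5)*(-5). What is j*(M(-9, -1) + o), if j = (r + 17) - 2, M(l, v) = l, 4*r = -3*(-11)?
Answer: -5487/4 ≈ -1371.8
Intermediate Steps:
r = 33/4 (r = (-3*(-11))/4 = (1/4)*33 = 33/4 ≈ 8.2500)
j = 93/4 (j = (33/4 + 17) - 2 = 101/4 - 2 = 93/4 ≈ 23.250)
o = -50 (o = 10*(-5) = -50)
j*(M(-9, -1) + o) = 93*(-9 - 50)/4 = (93/4)*(-59) = -5487/4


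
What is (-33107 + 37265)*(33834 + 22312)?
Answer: 233455068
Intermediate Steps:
(-33107 + 37265)*(33834 + 22312) = 4158*56146 = 233455068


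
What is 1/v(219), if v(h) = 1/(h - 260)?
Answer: -41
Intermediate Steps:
v(h) = 1/(-260 + h)
1/v(219) = 1/(1/(-260 + 219)) = 1/(1/(-41)) = 1/(-1/41) = -41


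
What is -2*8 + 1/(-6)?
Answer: -97/6 ≈ -16.167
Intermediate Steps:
-2*8 + 1/(-6) = -16 - 1/6 = -97/6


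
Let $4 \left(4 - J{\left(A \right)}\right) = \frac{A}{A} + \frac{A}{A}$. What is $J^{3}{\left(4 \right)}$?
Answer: $\frac{343}{8} \approx 42.875$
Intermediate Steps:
$J{\left(A \right)} = \frac{7}{2}$ ($J{\left(A \right)} = 4 - \frac{\frac{A}{A} + \frac{A}{A}}{4} = 4 - \frac{1 + 1}{4} = 4 - \frac{1}{2} = \frac{7}{2}$)
$J^{3}{\left(4 \right)} = \left(\frac{7}{2}\right)^{3} = \frac{343}{8}$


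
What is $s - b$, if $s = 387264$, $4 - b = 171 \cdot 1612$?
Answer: $662912$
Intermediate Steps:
$b = -275648$ ($b = 4 - 171 \cdot 1612 = 4 - 275652 = -275648$)
$s - b = 387264 - -275648 = 387264 + 275648 = 662912$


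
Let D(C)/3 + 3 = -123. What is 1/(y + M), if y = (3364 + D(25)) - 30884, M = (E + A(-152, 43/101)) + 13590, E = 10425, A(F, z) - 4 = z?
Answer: -101/391736 ≈ -0.00025783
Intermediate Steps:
A(F, z) = 4 + z
D(C) = -378 (D(C) = -9 + 3*(-123) = -9 - 369 = -378)
M = 2425962/101 (M = (10425 + (4 + 43/101)) + 13590 = (10425 + 447/101) + 13590 = 1053372/101 + 13590 = 2425962/101 ≈ 24019.)
y = -27898 (y = (3364 - 378) - 30884 = 2986 - 30884 = -27898)
1/(y + M) = 1/(-27898 + 2425962/101) = 1/(-391736/101) = -101/391736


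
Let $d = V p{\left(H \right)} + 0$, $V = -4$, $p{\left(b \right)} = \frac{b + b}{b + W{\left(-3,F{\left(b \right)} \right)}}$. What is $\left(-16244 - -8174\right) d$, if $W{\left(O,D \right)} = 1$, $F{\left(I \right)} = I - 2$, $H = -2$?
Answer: $129120$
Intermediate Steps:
$F{\left(I \right)} = -2 + I$ ($F{\left(I \right)} = I - 2 = -2 + I$)
$p{\left(b \right)} = \frac{2 b}{1 + b}$ ($p{\left(b \right)} = \frac{b + b}{b + 1} = \frac{2 b}{1 + b}$)
$d = -16$ ($d = - 4 \cdot 2 \left(-2\right) \frac{1}{1 - 2} + 0 = - 4 \cdot 2 \left(-2\right) \frac{1}{-1} + 0 = - 4 \cdot 2 \left(-2\right) \left(-1\right) + 0 = \left(-4\right) 4 + 0 = -16 + 0 = -16$)
$\left(-16244 - -8174\right) d = \left(-16244 - -8174\right) \left(-16\right) = \left(-16244 + 8174\right) \left(-16\right) = \left(-8070\right) \left(-16\right) = 129120$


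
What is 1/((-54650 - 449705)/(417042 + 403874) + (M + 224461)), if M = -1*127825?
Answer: 820916/79329534221 ≈ 1.0348e-5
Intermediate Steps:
M = -127825
1/((-54650 - 449705)/(417042 + 403874) + (M + 224461)) = 1/((-54650 - 449705)/(417042 + 403874) + (-127825 + 224461)) = 1/(-504355/820916 + 96636) = 1/(79329534221/820916) = 820916/79329534221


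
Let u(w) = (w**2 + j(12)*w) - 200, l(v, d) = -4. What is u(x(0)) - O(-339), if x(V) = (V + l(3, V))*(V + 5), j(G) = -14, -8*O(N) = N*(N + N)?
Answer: 116841/4 ≈ 29210.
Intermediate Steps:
O(N) = -N**2/4 (O(N) = -N*(N + N)/8 = -N*2*N/8 = -N**2/4)
x(V) = (-4 + V)*(5 + V) (x(V) = (V - 4)*(V + 5) = (-4 + V)*(5 + V))
u(w) = -200 + w**2 - 14*w (u(w) = (w**2 - 14*w) - 200 = -200 + w**2 - 14*w)
u(x(0)) - O(-339) = (-200 + (-20 + 0 + 0**2)**2 - 14*(-20 + 0 + 0**2)) - (-1)*(-339)**2/4 = (-200 + (-20 + 0 + 0)**2 - 14*(-20 + 0 + 0)) - (-1)*114921/4 = (-200 + (-20)**2 - 14*(-20)) - 1*(-114921/4) = (-200 + 400 + 280) + 114921/4 = 480 + 114921/4 = 116841/4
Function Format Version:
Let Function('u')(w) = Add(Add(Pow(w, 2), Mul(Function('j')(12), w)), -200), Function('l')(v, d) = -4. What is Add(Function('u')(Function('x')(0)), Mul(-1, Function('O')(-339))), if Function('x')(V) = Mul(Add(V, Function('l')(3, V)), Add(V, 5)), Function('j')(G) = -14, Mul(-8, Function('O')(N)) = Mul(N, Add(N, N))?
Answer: Rational(116841, 4) ≈ 29210.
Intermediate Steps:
Function('O')(N) = Mul(Rational(-1, 4), Pow(N, 2)) (Function('O')(N) = Mul(Rational(-1, 8), Mul(N, Add(N, N))) = Mul(Rational(-1, 8), Mul(N, Mul(2, N))) = Mul(Rational(-1, 8), Mul(2, Pow(N, 2))) = Mul(Rational(-1, 4), Pow(N, 2)))
Function('x')(V) = Mul(Add(-4, V), Add(5, V)) (Function('x')(V) = Mul(Add(V, -4), Add(V, 5)) = Mul(Add(-4, V), Add(5, V)))
Function('u')(w) = Add(-200, Pow(w, 2), Mul(-14, w)) (Function('u')(w) = Add(Add(Pow(w, 2), Mul(-14, w)), -200) = Add(-200, Pow(w, 2), Mul(-14, w)))
Add(Function('u')(Function('x')(0)), Mul(-1, Function('O')(-339))) = Add(Add(-200, Pow(Add(-20, 0, Pow(0, 2)), 2), Mul(-14, Add(-20, 0, Pow(0, 2)))), Mul(-1, Mul(Rational(-1, 4), Pow(-339, 2)))) = Add(Add(-200, Pow(Add(-20, 0, 0), 2), Mul(-14, Add(-20, 0, 0))), Mul(-1, Mul(Rational(-1, 4), 114921))) = Add(Add(-200, Pow(-20, 2), Mul(-14, -20)), Mul(-1, Rational(-114921, 4))) = Add(Add(-200, 400, 280), Rational(114921, 4)) = Add(480, Rational(114921, 4)) = Rational(116841, 4)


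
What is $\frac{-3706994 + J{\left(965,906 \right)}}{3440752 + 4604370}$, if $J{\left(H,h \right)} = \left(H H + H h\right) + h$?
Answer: $- \frac{65537}{277418} \approx -0.23624$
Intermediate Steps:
$J{\left(H,h \right)} = h + H^{2} + H h$ ($J{\left(H,h \right)} = \left(H^{2} + H h\right) + h = h + H^{2} + H h$)
$\frac{-3706994 + J{\left(965,906 \right)}}{3440752 + 4604370} = \frac{-3706994 + \left(906 + 965^{2} + 965 \cdot 906\right)}{3440752 + 4604370} = \frac{-3706994 + \left(906 + 931225 + 874290\right)}{8045122} = \left(-3706994 + 1806421\right) \frac{1}{8045122} = \left(-1900573\right) \frac{1}{8045122} = - \frac{65537}{277418}$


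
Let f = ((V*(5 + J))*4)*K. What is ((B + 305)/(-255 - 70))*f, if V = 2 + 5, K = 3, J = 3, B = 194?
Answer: -335328/325 ≈ -1031.8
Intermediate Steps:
V = 7
f = 672 (f = ((7*(5 + 3))*4)*3 = ((7*8)*4)*3 = (56*4)*3 = 224*3 = 672)
((B + 305)/(-255 - 70))*f = ((194 + 305)/(-255 - 70))*672 = (499/(-325))*672 = (499*(-1/325))*672 = -499/325*672 = -335328/325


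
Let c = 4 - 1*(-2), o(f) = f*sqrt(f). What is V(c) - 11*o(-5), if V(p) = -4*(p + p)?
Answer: -48 + 55*I*sqrt(5) ≈ -48.0 + 122.98*I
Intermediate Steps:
o(f) = f**(3/2)
c = 6 (c = 4 + 2 = 6)
V(p) = -8*p
V(c) - 11*o(-5) = -8*6 - (-55)*I*sqrt(5) = -48 - (-55)*I*sqrt(5) = -48 + 55*I*sqrt(5)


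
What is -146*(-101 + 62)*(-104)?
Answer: -592176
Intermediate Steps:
-146*(-101 + 62)*(-104) = -146*(-39)*(-104) = 5694*(-104) = -592176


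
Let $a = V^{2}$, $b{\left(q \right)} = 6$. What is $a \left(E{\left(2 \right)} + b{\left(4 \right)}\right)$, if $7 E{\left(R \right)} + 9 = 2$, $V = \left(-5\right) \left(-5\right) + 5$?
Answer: $4500$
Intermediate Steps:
$V = 30$ ($V = 25 + 5 = 30$)
$E{\left(R \right)} = -1$ ($E{\left(R \right)} = - \frac{9}{7} + \frac{1}{7} \cdot 2 = - \frac{9}{7} + \frac{2}{7} = -1$)
$a = 900$ ($a = 30^{2} = 900$)
$a \left(E{\left(2 \right)} + b{\left(4 \right)}\right) = 900 \left(-1 + 6\right) = 900 \cdot 5 = 4500$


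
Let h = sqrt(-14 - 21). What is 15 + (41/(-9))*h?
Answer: 15 - 41*I*sqrt(35)/9 ≈ 15.0 - 26.951*I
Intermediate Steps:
h = I*sqrt(35) (h = sqrt(-35) = I*sqrt(35) ≈ 5.9161*I)
15 + (41/(-9))*h = 15 + (41/(-9))*(I*sqrt(35)) = 15 + (41*(-1/9))*(I*sqrt(35)) = 15 - 41*I*sqrt(35)/9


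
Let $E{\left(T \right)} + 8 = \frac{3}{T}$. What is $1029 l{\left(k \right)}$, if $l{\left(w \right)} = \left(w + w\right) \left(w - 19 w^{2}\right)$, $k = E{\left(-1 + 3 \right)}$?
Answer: $\frac{43301349}{4} \approx 1.0825 \cdot 10^{7}$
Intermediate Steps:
$E{\left(T \right)} = -8 + \frac{3}{T}$
$k = - \frac{13}{2}$ ($k = -8 + \frac{3}{-1 + 3} = -8 + \frac{3}{2} = - \frac{13}{2} \approx -6.5$)
$l{\left(w \right)} = 2 w \left(w - 19 w^{2}\right)$
$1029 l{\left(k \right)} = 1029 \left(- \frac{13}{2}\right)^{2} \left(2 - -247\right) = 1029 \frac{169 \left(2 + 247\right)}{4} = 1029 \cdot \frac{169}{4} \cdot 249 = 1029 \cdot \frac{42081}{4} = \frac{43301349}{4}$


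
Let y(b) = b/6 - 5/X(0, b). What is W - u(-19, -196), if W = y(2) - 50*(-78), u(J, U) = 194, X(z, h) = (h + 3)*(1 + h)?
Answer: 3706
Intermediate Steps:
X(z, h) = (1 + h)*(3 + h) (X(z, h) = (3 + h)*(1 + h) = (1 + h)*(3 + h))
y(b) = -5/(3 + b² + 4*b) + b/6 (y(b) = b/6 - 5/(3 + b² + 4*b) = -5/(3 + b² + 4*b) + b/6)
W = 3900 (W = (-5/(3 + 2² + 4*2) + (⅙)*2) - 50*(-78) = (-5/(3 + 4 + 8) + ⅓) + 3900 = (-5/15 + ⅓) + 3900 = (-5*1/15 + ⅓) + 3900 = (-⅓ + ⅓) + 3900 = 0 + 3900 = 3900)
W - u(-19, -196) = 3900 - 1*194 = 3900 - 194 = 3706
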